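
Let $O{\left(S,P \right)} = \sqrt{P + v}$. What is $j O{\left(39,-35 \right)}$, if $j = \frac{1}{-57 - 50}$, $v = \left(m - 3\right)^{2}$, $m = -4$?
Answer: $- \frac{\sqrt{14}}{107} \approx -0.034969$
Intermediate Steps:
$v = 49$ ($v = \left(-4 - 3\right)^{2} = \left(-7\right)^{2} = 49$)
$O{\left(S,P \right)} = \sqrt{49 + P}$ ($O{\left(S,P \right)} = \sqrt{P + 49} = \sqrt{49 + P}$)
$j = - \frac{1}{107}$ ($j = \frac{1}{-107} = - \frac{1}{107} \approx -0.0093458$)
$j O{\left(39,-35 \right)} = - \frac{\sqrt{49 - 35}}{107} = - \frac{\sqrt{14}}{107}$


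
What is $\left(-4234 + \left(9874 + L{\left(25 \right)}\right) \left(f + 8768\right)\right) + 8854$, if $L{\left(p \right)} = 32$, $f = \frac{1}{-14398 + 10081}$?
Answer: $\frac{124992152590}{1439} \approx 8.686 \cdot 10^{7}$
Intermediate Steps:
$f = - \frac{1}{4317}$ ($f = \frac{1}{-4317} = - \frac{1}{4317} \approx -0.00023164$)
$\left(-4234 + \left(9874 + L{\left(25 \right)}\right) \left(f + 8768\right)\right) + 8854 = \left(-4234 + \left(9874 + 32\right) \left(- \frac{1}{4317} + 8768\right)\right) + 8854 = \left(-4234 + 9906 \cdot \frac{37851455}{4317}\right) + 8854 = \left(-4234 + \frac{124985504410}{1439}\right) + 8854 = \frac{124979411684}{1439} + 8854 = \frac{124992152590}{1439}$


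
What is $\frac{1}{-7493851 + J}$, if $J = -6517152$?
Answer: $- \frac{1}{14011003} \approx -7.1372 \cdot 10^{-8}$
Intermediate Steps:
$\frac{1}{-7493851 + J} = \frac{1}{-7493851 - 6517152} = \frac{1}{-14011003} = - \frac{1}{14011003}$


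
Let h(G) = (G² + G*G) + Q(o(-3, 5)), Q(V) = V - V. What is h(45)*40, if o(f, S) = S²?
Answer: 162000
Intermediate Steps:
Q(V) = 0
h(G) = 2*G² (h(G) = (G² + G*G) + 0 = (G² + G²) + 0 = 2*G² + 0 = 2*G²)
h(45)*40 = (2*45²)*40 = (2*2025)*40 = 4050*40 = 162000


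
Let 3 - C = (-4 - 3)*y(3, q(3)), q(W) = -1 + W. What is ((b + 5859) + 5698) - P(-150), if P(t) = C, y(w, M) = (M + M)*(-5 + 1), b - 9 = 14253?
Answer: 25928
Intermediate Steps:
b = 14262 (b = 9 + 14253 = 14262)
y(w, M) = -8*M (y(w, M) = (2*M)*(-4) = -8*M)
C = -109 (C = 3 - (-4 - 3)*(-8*(-1 + 3)) = 3 - (-7)*(-8*2) = 3 - (-7)*(-16) = 3 - 1*112 = 3 - 112 = -109)
P(t) = -109
((b + 5859) + 5698) - P(-150) = ((14262 + 5859) + 5698) - 1*(-109) = (20121 + 5698) + 109 = 25819 + 109 = 25928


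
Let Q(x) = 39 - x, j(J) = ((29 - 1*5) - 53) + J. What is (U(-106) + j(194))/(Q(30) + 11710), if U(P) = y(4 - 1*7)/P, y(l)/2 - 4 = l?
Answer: 8744/621107 ≈ 0.014078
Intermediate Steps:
j(J) = -29 + J (j(J) = ((29 - 5) - 53) + J = (24 - 53) + J = -29 + J)
y(l) = 8 + 2*l
U(P) = 2/P (U(P) = (8 + 2*(4 - 1*7))/P = (8 + 2*(4 - 7))/P = (8 + 2*(-3))/P = (8 - 6)/P = 2/P)
(U(-106) + j(194))/(Q(30) + 11710) = (2/(-106) + (-29 + 194))/((39 - 1*30) + 11710) = (2*(-1/106) + 165)/((39 - 30) + 11710) = (-1/53 + 165)/(9 + 11710) = (8744/53)/11719 = (8744/53)*(1/11719) = 8744/621107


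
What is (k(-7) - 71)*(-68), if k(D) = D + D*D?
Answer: 1972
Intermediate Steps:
k(D) = D + D²
(k(-7) - 71)*(-68) = (-7*(1 - 7) - 71)*(-68) = (-7*(-6) - 71)*(-68) = (42 - 71)*(-68) = -29*(-68) = 1972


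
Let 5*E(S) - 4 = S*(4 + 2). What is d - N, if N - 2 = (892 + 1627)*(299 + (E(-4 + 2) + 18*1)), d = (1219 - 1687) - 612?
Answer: -3977873/5 ≈ -7.9558e+5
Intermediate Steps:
E(S) = 4/5 + 6*S/5 (E(S) = 4/5 + (S*(4 + 2))/5 = 4/5 + (S*6)/5 = 4/5 + (6*S)/5 = 4/5 + 6*S/5)
d = -1080 (d = -468 - 612 = -1080)
N = 3972473/5 (N = 2 + (892 + 1627)*(299 + ((4/5 + 6*(-4 + 2)/5) + 18*1)) = 2 + 2519*(299 + ((4/5 + (6/5)*(-2)) + 18)) = 2 + 2519*(299 + ((4/5 - 12/5) + 18)) = 2 + 2519*(299 + (-8/5 + 18)) = 2 + 2519*(299 + 82/5) = 2 + 2519*(1577/5) = 2 + 3972463/5 = 3972473/5 ≈ 7.9450e+5)
d - N = -1080 - 1*3972473/5 = -1080 - 3972473/5 = -3977873/5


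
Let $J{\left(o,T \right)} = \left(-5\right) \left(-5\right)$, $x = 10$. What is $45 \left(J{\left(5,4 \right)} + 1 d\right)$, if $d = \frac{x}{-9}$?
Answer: $1075$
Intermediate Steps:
$d = - \frac{10}{9}$ ($d = \frac{10}{-9} = 10 \left(- \frac{1}{9}\right) = - \frac{10}{9} \approx -1.1111$)
$J{\left(o,T \right)} = 25$
$45 \left(J{\left(5,4 \right)} + 1 d\right) = 45 \left(25 + 1 \left(- \frac{10}{9}\right)\right) = 45 \left(25 - \frac{10}{9}\right) = 45 \cdot \frac{215}{9} = 1075$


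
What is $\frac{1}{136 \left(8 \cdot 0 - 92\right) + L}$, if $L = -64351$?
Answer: $- \frac{1}{76863} \approx -1.301 \cdot 10^{-5}$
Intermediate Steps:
$\frac{1}{136 \left(8 \cdot 0 - 92\right) + L} = \frac{1}{136 \left(8 \cdot 0 - 92\right) - 64351} = \frac{1}{136 \left(0 - 92\right) - 64351} = \frac{1}{136 \left(-92\right) - 64351} = \frac{1}{-12512 - 64351} = \frac{1}{-76863} = - \frac{1}{76863}$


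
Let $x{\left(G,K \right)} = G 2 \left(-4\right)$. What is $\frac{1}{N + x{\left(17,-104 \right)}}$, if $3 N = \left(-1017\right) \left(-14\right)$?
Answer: $\frac{1}{4610} \approx 0.00021692$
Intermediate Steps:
$x{\left(G,K \right)} = - 8 G$ ($x{\left(G,K \right)} = 2 G \left(-4\right) = - 8 G$)
$N = 4746$ ($N = \frac{\left(-1017\right) \left(-14\right)}{3} = \frac{1}{3} \cdot 14238 = 4746$)
$\frac{1}{N + x{\left(17,-104 \right)}} = \frac{1}{4746 - 136} = \frac{1}{4610}$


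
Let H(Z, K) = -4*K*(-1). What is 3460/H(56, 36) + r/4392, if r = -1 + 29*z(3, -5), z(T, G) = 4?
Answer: 35215/1464 ≈ 24.054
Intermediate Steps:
H(Z, K) = 4*K
r = 115 (r = -1 + 29*4 = -1 + 116 = 115)
3460/H(56, 36) + r/4392 = 3460/((4*36)) + 115/4392 = 3460/144 + 115*(1/4392) = 3460*(1/144) + 115/4392 = 865/36 + 115/4392 = 35215/1464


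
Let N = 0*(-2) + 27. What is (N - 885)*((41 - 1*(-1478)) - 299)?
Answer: -1046760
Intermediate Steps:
N = 27 (N = 0 + 27 = 27)
(N - 885)*((41 - 1*(-1478)) - 299) = (27 - 885)*((41 - 1*(-1478)) - 299) = -858*((41 + 1478) - 299) = -858*(1519 - 299) = -858*1220 = -1046760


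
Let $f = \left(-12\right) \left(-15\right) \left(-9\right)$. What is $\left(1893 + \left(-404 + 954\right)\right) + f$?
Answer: $823$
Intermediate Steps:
$f = -1620$ ($f = 180 \left(-9\right) = -1620$)
$\left(1893 + \left(-404 + 954\right)\right) + f = \left(1893 + \left(-404 + 954\right)\right) - 1620 = \left(1893 + 550\right) - 1620 = 2443 - 1620 = 823$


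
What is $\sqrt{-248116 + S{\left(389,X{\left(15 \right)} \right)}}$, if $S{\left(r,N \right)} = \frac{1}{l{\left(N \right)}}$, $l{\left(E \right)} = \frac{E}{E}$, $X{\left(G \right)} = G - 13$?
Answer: $i \sqrt{248115} \approx 498.11 i$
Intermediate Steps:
$X{\left(G \right)} = -13 + G$ ($X{\left(G \right)} = G - 13 = -13 + G$)
$l{\left(E \right)} = 1$
$S{\left(r,N \right)} = 1$ ($S{\left(r,N \right)} = 1^{-1} = 1$)
$\sqrt{-248116 + S{\left(389,X{\left(15 \right)} \right)}} = \sqrt{-248116 + 1} = \sqrt{-248115} = i \sqrt{248115}$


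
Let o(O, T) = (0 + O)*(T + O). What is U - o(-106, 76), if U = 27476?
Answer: 24296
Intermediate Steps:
o(O, T) = O*(O + T)
U - o(-106, 76) = 27476 - (-106)*(-106 + 76) = 27476 - (-106)*(-30) = 27476 - 1*3180 = 27476 - 3180 = 24296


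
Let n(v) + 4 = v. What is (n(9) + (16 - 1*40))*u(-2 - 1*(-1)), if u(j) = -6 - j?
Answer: 95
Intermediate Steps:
n(v) = -4 + v
(n(9) + (16 - 1*40))*u(-2 - 1*(-1)) = ((-4 + 9) + (16 - 1*40))*(-6 - (-2 - 1*(-1))) = (5 + (16 - 40))*(-6 - (-2 + 1)) = (5 - 24)*(-6 - 1*(-1)) = -19*(-6 + 1) = -19*(-5) = 95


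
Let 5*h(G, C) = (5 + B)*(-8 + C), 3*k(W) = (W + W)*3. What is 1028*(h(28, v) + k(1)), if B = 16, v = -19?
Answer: -572596/5 ≈ -1.1452e+5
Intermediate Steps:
k(W) = 2*W (k(W) = ((W + W)*3)/3 = ((2*W)*3)/3 = (6*W)/3 = 2*W)
h(G, C) = -168/5 + 21*C/5 (h(G, C) = ((5 + 16)*(-8 + C))/5 = (21*(-8 + C))/5 = (-168 + 21*C)/5 = -168/5 + 21*C/5)
1028*(h(28, v) + k(1)) = 1028*((-168/5 + (21/5)*(-19)) + 2*1) = 1028*((-168/5 - 399/5) + 2) = 1028*(-567/5 + 2) = 1028*(-557/5) = -572596/5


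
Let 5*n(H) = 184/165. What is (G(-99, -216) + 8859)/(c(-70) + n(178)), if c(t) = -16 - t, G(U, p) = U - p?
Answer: 3702600/22367 ≈ 165.54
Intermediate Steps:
n(H) = 184/825 (n(H) = (184/165)/5 = (184*(1/165))/5 = (⅕)*(184/165) = 184/825)
(G(-99, -216) + 8859)/(c(-70) + n(178)) = ((-99 - 1*(-216)) + 8859)/((-16 - 1*(-70)) + 184/825) = ((-99 + 216) + 8859)/((-16 + 70) + 184/825) = (117 + 8859)/(54 + 184/825) = 8976/(44734/825) = 8976*(825/44734) = 3702600/22367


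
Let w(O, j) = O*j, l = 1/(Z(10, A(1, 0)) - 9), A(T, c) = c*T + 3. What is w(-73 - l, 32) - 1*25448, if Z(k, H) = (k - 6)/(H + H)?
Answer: -694504/25 ≈ -27780.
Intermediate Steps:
A(T, c) = 3 + T*c (A(T, c) = T*c + 3 = 3 + T*c)
Z(k, H) = (-6 + k)/(2*H) (Z(k, H) = (-6 + k)/((2*H)) = (-6 + k)*(1/(2*H)) = (-6 + k)/(2*H))
l = -3/25 (l = 1/((-6 + 10)/(2*(3 + 1*0)) - 9) = 1/((½)*4/(3 + 0) - 9) = 1/((½)*4/3 - 9) = 1/((½)*(⅓)*4 - 9) = 1/(⅔ - 9) = 1/(-25/3) = -3/25 ≈ -0.12000)
w(-73 - l, 32) - 1*25448 = (-73 - 1*(-3/25))*32 - 1*25448 = (-73 + 3/25)*32 - 25448 = -1822/25*32 - 25448 = -58304/25 - 25448 = -694504/25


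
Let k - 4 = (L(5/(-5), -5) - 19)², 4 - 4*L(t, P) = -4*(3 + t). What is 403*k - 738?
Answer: 104042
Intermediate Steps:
L(t, P) = 4 + t (L(t, P) = 1 - (-1)*(3 + t) = 1 - (-12 - 4*t)/4 = 1 + (3 + t) = 4 + t)
k = 260 (k = 4 + ((4 + 5/(-5)) - 19)² = 4 + ((4 + 5*(-⅕)) - 19)² = 4 + ((4 - 1) - 19)² = 4 + (3 - 19)² = 4 + (-16)² = 4 + 256 = 260)
403*k - 738 = 403*260 - 738 = 104780 - 738 = 104042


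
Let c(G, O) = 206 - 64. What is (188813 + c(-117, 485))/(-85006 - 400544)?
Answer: -323/830 ≈ -0.38916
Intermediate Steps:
c(G, O) = 142
(188813 + c(-117, 485))/(-85006 - 400544) = (188813 + 142)/(-85006 - 400544) = 188955/(-485550) = 188955*(-1/485550) = -323/830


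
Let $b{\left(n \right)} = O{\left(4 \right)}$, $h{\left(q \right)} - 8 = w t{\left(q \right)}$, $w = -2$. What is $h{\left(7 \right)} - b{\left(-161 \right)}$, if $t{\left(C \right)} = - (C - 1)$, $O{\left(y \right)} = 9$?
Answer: $11$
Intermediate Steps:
$t{\left(C \right)} = 1 - C$ ($t{\left(C \right)} = - (-1 + C) = 1 - C$)
$h{\left(q \right)} = 6 + 2 q$ ($h{\left(q \right)} = 8 - 2 \left(1 - q\right) = 8 + \left(-2 + 2 q\right) = 6 + 2 q$)
$b{\left(n \right)} = 9$
$h{\left(7 \right)} - b{\left(-161 \right)} = \left(6 + 2 \cdot 7\right) - 9 = \left(6 + 14\right) - 9 = 20 - 9 = 11$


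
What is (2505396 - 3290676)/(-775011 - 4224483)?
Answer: 130880/833249 ≈ 0.15707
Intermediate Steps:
(2505396 - 3290676)/(-775011 - 4224483) = -785280/(-4999494) = -785280*(-1/4999494) = 130880/833249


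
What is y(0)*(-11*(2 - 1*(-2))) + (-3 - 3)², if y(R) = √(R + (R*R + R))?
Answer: 36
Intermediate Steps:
y(R) = √(R² + 2*R) (y(R) = √(R + (R² + R)) = √(R + (R + R²)) = √(R² + 2*R))
y(0)*(-11*(2 - 1*(-2))) + (-3 - 3)² = √(0*(2 + 0))*(-11*(2 - 1*(-2))) + (-3 - 3)² = √(0*2)*(-11*(2 + 2)) + (-6)² = √0*(-11*4) + 36 = 0*(-44) + 36 = 0 + 36 = 36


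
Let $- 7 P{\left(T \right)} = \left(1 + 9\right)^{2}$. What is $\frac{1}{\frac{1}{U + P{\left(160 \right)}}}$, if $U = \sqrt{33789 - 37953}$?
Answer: $- \frac{100}{7} + 2 i \sqrt{1041} \approx -14.286 + 64.529 i$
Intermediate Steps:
$P{\left(T \right)} = - \frac{100}{7}$ ($P{\left(T \right)} = - \frac{\left(1 + 9\right)^{2}}{7} = - \frac{10^{2}}{7} = \left(- \frac{1}{7}\right) 100 = - \frac{100}{7}$)
$U = 2 i \sqrt{1041}$ ($U = \sqrt{-4164} = 2 i \sqrt{1041} \approx 64.529 i$)
$\frac{1}{\frac{1}{U + P{\left(160 \right)}}} = \frac{1}{\frac{1}{2 i \sqrt{1041} - \frac{100}{7}}} = \frac{1}{\frac{1}{- \frac{100}{7} + 2 i \sqrt{1041}}} = - \frac{100}{7} + 2 i \sqrt{1041}$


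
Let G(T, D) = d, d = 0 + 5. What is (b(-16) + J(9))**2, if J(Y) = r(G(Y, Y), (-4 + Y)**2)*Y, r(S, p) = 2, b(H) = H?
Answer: 4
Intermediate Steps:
d = 5
G(T, D) = 5
J(Y) = 2*Y
(b(-16) + J(9))**2 = (-16 + 2*9)**2 = (-16 + 18)**2 = 2**2 = 4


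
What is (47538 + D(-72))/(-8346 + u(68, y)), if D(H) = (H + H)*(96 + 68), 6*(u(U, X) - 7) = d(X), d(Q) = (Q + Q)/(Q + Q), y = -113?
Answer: -143532/50033 ≈ -2.8687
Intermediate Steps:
d(Q) = 1 (d(Q) = (2*Q)/((2*Q)) = (2*Q)*(1/(2*Q)) = 1)
u(U, X) = 43/6 (u(U, X) = 7 + (⅙)*1 = 7 + ⅙ = 43/6)
D(H) = 328*H (D(H) = (2*H)*164 = 328*H)
(47538 + D(-72))/(-8346 + u(68, y)) = (47538 + 328*(-72))/(-8346 + 43/6) = (47538 - 23616)/(-50033/6) = 23922*(-6/50033) = -143532/50033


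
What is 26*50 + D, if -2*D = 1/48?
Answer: 124799/96 ≈ 1300.0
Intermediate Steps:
D = -1/96 (D = -½/48 = -½*1/48 = -1/96 ≈ -0.010417)
26*50 + D = 26*50 - 1/96 = 1300 - 1/96 = 124799/96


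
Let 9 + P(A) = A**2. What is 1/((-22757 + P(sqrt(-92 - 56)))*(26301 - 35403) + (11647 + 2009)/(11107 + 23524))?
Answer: 34631/7222753162524 ≈ 4.7947e-9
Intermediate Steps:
P(A) = -9 + A**2
1/((-22757 + P(sqrt(-92 - 56)))*(26301 - 35403) + (11647 + 2009)/(11107 + 23524)) = 1/((-22757 + (-9 + (sqrt(-92 - 56))**2))*(26301 - 35403) + (11647 + 2009)/(11107 + 23524)) = 1/((-22757 + (-9 + (sqrt(-148))**2))*(-9102) + 13656/34631) = 1/((-22757 + (-9 + (2*I*sqrt(37))**2))*(-9102) + 13656*(1/34631)) = 1/((-22757 + (-9 - 148))*(-9102) + 13656/34631) = 1/((-22757 - 157)*(-9102) + 13656/34631) = 1/(-22914*(-9102) + 13656/34631) = 1/(208563228 + 13656/34631) = 1/(7222753162524/34631) = 34631/7222753162524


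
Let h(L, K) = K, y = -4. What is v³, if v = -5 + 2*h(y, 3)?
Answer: 1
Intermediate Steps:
v = 1 (v = -5 + 2*3 = -5 + 6 = 1)
v³ = 1³ = 1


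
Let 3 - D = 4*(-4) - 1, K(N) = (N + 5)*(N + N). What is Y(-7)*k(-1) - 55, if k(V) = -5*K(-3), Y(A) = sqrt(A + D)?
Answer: -55 + 60*sqrt(13) ≈ 161.33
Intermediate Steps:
K(N) = 2*N*(5 + N) (K(N) = (5 + N)*(2*N) = 2*N*(5 + N))
D = 20 (D = 3 - (4*(-4) - 1) = 3 - (-16 - 1) = 3 - 1*(-17) = 3 + 17 = 20)
Y(A) = sqrt(20 + A) (Y(A) = sqrt(A + 20) = sqrt(20 + A))
k(V) = 60 (k(V) = -10*(-3)*(5 - 3) = -10*(-3)*2 = -5*(-12) = 60)
Y(-7)*k(-1) - 55 = sqrt(20 - 7)*60 - 55 = sqrt(13)*60 - 55 = 60*sqrt(13) - 55 = -55 + 60*sqrt(13)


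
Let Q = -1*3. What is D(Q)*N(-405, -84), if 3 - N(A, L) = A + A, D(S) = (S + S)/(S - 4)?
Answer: 4878/7 ≈ 696.86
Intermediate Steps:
Q = -3
D(S) = 2*S/(-4 + S) (D(S) = (2*S)/(-4 + S) = 2*S/(-4 + S))
N(A, L) = 3 - 2*A (N(A, L) = 3 - (A + A) = 3 - 2*A)
D(Q)*N(-405, -84) = (2*(-3)/(-4 - 3))*(3 - 2*(-405)) = (2*(-3)/(-7))*(3 + 810) = (2*(-3)*(-⅐))*813 = (6/7)*813 = 4878/7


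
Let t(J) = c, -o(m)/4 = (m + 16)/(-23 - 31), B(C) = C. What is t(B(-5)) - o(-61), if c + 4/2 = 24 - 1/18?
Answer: 455/18 ≈ 25.278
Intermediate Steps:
c = 395/18 (c = -2 + (24 - 1/18) = -2 + 431/18 = 395/18 ≈ 21.944)
o(m) = 32/27 + 2*m/27 (o(m) = -4*(m + 16)/(-23 - 31) = -4*(16 + m)/(-54) = -4*(16 + m)*(-1)/54 = -4*(-8/27 - m/54) = 32/27 + 2*m/27)
t(J) = 395/18
t(B(-5)) - o(-61) = 395/18 - (32/27 + (2/27)*(-61)) = 395/18 - (32/27 - 122/27) = 395/18 - 1*(-10/3) = 395/18 + 10/3 = 455/18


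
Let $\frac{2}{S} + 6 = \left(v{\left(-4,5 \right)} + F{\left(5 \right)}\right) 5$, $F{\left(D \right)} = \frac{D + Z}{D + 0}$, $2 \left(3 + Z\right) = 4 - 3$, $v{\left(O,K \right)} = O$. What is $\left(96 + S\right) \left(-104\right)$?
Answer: $- \frac{468832}{47} \approx -9975.2$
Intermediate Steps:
$Z = - \frac{5}{2}$ ($Z = -3 + \frac{4 - 3}{2} = -3 + \frac{1}{2} \cdot 1 = -3 + \frac{1}{2} = - \frac{5}{2} \approx -2.5$)
$F{\left(D \right)} = \frac{- \frac{5}{2} + D}{D}$ ($F{\left(D \right)} = \frac{D - \frac{5}{2}}{D + 0} = \frac{- \frac{5}{2} + D}{D}$)
$S = - \frac{4}{47}$ ($S = \frac{2}{-6 + \left(-4 + \frac{- \frac{5}{2} + 5}{5}\right) 5} = \frac{2}{-6 + \left(-4 + \frac{1}{5} \cdot \frac{5}{2}\right) 5} = \frac{2}{-6 + \left(-4 + \frac{1}{2}\right) 5} = \frac{2}{-6 - \frac{35}{2}} = \frac{2}{- \frac{47}{2}} = 2 \left(- \frac{2}{47}\right) = - \frac{4}{47} \approx -0.085106$)
$\left(96 + S\right) \left(-104\right) = \left(96 - \frac{4}{47}\right) \left(-104\right) = \frac{4508}{47} \left(-104\right) = - \frac{468832}{47}$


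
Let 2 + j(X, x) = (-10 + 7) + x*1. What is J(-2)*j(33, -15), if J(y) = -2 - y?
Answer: 0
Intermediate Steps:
j(X, x) = -5 + x (j(X, x) = -2 + ((-10 + 7) + x*1) = -2 + (-3 + x) = -5 + x)
J(-2)*j(33, -15) = (-2 - 1*(-2))*(-5 - 15) = (-2 + 2)*(-20) = 0*(-20) = 0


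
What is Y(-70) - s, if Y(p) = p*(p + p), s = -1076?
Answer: 10876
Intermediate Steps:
Y(p) = 2*p**2 (Y(p) = p*(2*p) = 2*p**2)
Y(-70) - s = 2*(-70)**2 - 1*(-1076) = 2*4900 + 1076 = 9800 + 1076 = 10876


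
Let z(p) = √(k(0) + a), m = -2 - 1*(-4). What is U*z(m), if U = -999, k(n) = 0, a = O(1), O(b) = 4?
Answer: -1998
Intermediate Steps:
m = 2 (m = -2 + 4 = 2)
a = 4
z(p) = 2 (z(p) = √(0 + 4) = √4 = 2)
U*z(m) = -999*2 = -1998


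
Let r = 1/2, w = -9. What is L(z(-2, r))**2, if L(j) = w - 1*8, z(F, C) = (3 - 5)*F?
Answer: 289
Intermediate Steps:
r = 1/2 ≈ 0.50000
z(F, C) = -2*F
L(j) = -17 (L(j) = -9 - 1*8 = -9 - 8 = -17)
L(z(-2, r))**2 = (-17)**2 = 289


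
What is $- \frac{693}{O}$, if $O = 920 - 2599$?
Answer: $\frac{693}{1679} \approx 0.41275$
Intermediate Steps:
$O = -1679$
$- \frac{693}{O} = - \frac{693}{-1679} = \left(-693\right) \left(- \frac{1}{1679}\right) = \frac{693}{1679}$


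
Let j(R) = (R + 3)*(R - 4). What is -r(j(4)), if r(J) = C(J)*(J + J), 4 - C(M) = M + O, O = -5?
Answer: 0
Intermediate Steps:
C(M) = 9 - M (C(M) = 4 - (M - 5) = 4 - (-5 + M) = 4 + (5 - M) = 9 - M)
j(R) = (-4 + R)*(3 + R) (j(R) = (3 + R)*(-4 + R) = (-4 + R)*(3 + R))
r(J) = 2*J*(9 - J) (r(J) = (9 - J)*(J + J) = (9 - J)*(2*J) = 2*J*(9 - J))
-r(j(4)) = -2*(-12 + 4² - 1*4)*(9 - (-12 + 4² - 1*4)) = -2*(-12 + 16 - 4)*(9 - (-12 + 16 - 4)) = -2*0*(9 - 1*0) = -2*0*(9 + 0) = -2*0*9 = -1*0 = 0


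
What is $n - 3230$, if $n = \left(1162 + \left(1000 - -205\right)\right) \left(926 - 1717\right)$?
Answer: $-1875527$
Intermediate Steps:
$n = -1872297$ ($n = \left(1162 + \left(1000 + 205\right)\right) \left(-791\right) = \left(1162 + 1205\right) \left(-791\right) = 2367 \left(-791\right) = -1872297$)
$n - 3230 = -1872297 - 3230 = -1875527$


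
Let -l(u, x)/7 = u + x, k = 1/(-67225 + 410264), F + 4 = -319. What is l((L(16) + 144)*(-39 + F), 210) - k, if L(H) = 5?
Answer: 129015595743/343039 ≈ 3.7610e+5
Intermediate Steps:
F = -323 (F = -4 - 319 = -323)
k = 1/343039 ≈ 2.9151e-6
l(u, x) = -7*u - 7*x (l(u, x) = -7*(u + x) = -7*u - 7*x)
l((L(16) + 144)*(-39 + F), 210) - k = (-7*(5 + 144)*(-39 - 323) - 7*210) - 1*1/343039 = (-1043*(-362) - 1470) - 1/343039 = (-7*(-53938) - 1470) - 1/343039 = (377566 - 1470) - 1/343039 = 376096 - 1/343039 = 129015595743/343039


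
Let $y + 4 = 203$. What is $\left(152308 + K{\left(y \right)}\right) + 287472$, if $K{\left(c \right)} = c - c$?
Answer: $439780$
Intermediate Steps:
$y = 199$ ($y = -4 + 203 = 199$)
$K{\left(c \right)} = 0$
$\left(152308 + K{\left(y \right)}\right) + 287472 = \left(152308 + 0\right) + 287472 = 152308 + 287472 = 439780$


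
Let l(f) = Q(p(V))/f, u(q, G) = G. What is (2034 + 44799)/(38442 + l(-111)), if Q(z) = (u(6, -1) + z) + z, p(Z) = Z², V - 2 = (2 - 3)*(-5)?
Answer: 5198463/4266965 ≈ 1.2183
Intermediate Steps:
V = 7 (V = 2 + (2 - 3)*(-5) = 2 - 1*(-5) = 2 + 5 = 7)
Q(z) = -1 + 2*z (Q(z) = (-1 + z) + z = -1 + 2*z)
l(f) = 97/f (l(f) = (-1 + 2*7²)/f = (-1 + 2*49)/f = (-1 + 98)/f = 97/f)
(2034 + 44799)/(38442 + l(-111)) = (2034 + 44799)/(38442 + 97/(-111)) = 46833/(38442 + 97*(-1/111)) = 46833/(38442 - 97/111) = 46833/(4266965/111) = 46833*(111/4266965) = 5198463/4266965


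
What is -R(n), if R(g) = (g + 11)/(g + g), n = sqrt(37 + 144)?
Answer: -1/2 - 11*sqrt(181)/362 ≈ -0.90881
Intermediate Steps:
n = sqrt(181) ≈ 13.454
R(g) = (11 + g)/(2*g) (R(g) = (11 + g)/((2*g)) = (11 + g)*(1/(2*g)) = (11 + g)/(2*g))
-R(n) = -(11 + sqrt(181))/(2*(sqrt(181))) = -sqrt(181)/181*(11 + sqrt(181))/2 = -sqrt(181)*(11 + sqrt(181))/362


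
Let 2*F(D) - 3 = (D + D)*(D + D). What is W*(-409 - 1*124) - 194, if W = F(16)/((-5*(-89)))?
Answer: -720051/890 ≈ -809.05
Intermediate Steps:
F(D) = 3/2 + 2*D**2 (F(D) = 3/2 + ((D + D)*(D + D))/2 = 3/2 + ((2*D)*(2*D))/2 = 3/2 + (4*D**2)/2 = 3/2 + 2*D**2)
W = 1027/890 (W = (3/2 + 2*16**2)/((-5*(-89))) = (3/2 + 2*256)/445 = (3/2 + 512)*(1/445) = (1027/2)*(1/445) = 1027/890 ≈ 1.1539)
W*(-409 - 1*124) - 194 = 1027*(-409 - 1*124)/890 - 194 = 1027*(-409 - 124)/890 - 194 = (1027/890)*(-533) - 194 = -547391/890 - 194 = -720051/890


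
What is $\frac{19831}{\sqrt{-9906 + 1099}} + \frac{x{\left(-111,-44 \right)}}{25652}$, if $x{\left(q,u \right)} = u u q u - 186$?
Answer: $\frac{4727619}{12826} - \frac{19831 i \sqrt{8807}}{8807} \approx 368.6 - 211.32 i$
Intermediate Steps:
$x{\left(q,u \right)} = -186 + q u^{3}$ ($x{\left(q,u \right)} = u^{2} q u - 186 = q u^{2} u - 186 = q u^{3} - 186 = -186 + q u^{3}$)
$\frac{19831}{\sqrt{-9906 + 1099}} + \frac{x{\left(-111,-44 \right)}}{25652} = \frac{19831}{\sqrt{-9906 + 1099}} + \frac{-186 - 111 \left(-44\right)^{3}}{25652} = \frac{19831}{\sqrt{-8807}} + \left(-186 - -9455424\right) \frac{1}{25652} = \frac{19831}{i \sqrt{8807}} + \left(-186 + 9455424\right) \frac{1}{25652} = 19831 \left(- \frac{i \sqrt{8807}}{8807}\right) + 9455238 \cdot \frac{1}{25652} = - \frac{19831 i \sqrt{8807}}{8807} + \frac{4727619}{12826} = \frac{4727619}{12826} - \frac{19831 i \sqrt{8807}}{8807}$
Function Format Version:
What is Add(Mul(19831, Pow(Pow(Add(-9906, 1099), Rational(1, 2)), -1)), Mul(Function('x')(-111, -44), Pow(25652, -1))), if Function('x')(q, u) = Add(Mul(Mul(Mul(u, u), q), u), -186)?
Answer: Add(Rational(4727619, 12826), Mul(Rational(-19831, 8807), I, Pow(8807, Rational(1, 2)))) ≈ Add(368.60, Mul(-211.32, I))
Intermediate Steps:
Function('x')(q, u) = Add(-186, Mul(q, Pow(u, 3))) (Function('x')(q, u) = Add(Mul(Mul(Pow(u, 2), q), u), -186) = Add(Mul(Mul(q, Pow(u, 2)), u), -186) = Add(Mul(q, Pow(u, 3)), -186) = Add(-186, Mul(q, Pow(u, 3))))
Add(Mul(19831, Pow(Pow(Add(-9906, 1099), Rational(1, 2)), -1)), Mul(Function('x')(-111, -44), Pow(25652, -1))) = Add(Mul(19831, Pow(Pow(Add(-9906, 1099), Rational(1, 2)), -1)), Mul(Add(-186, Mul(-111, Pow(-44, 3))), Pow(25652, -1))) = Add(Mul(19831, Pow(Pow(-8807, Rational(1, 2)), -1)), Mul(Add(-186, Mul(-111, -85184)), Rational(1, 25652))) = Add(Mul(19831, Pow(Mul(I, Pow(8807, Rational(1, 2))), -1)), Mul(Add(-186, 9455424), Rational(1, 25652))) = Add(Mul(19831, Mul(Rational(-1, 8807), I, Pow(8807, Rational(1, 2)))), Mul(9455238, Rational(1, 25652))) = Add(Mul(Rational(-19831, 8807), I, Pow(8807, Rational(1, 2))), Rational(4727619, 12826)) = Add(Rational(4727619, 12826), Mul(Rational(-19831, 8807), I, Pow(8807, Rational(1, 2))))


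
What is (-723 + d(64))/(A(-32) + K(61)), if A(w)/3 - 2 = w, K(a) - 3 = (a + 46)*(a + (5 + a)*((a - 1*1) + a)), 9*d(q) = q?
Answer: -6443/7748478 ≈ -0.00083152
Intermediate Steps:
d(q) = q/9
K(a) = 3 + (46 + a)*(a + (-1 + 2*a)*(5 + a)) (K(a) = 3 + (a + 46)*(a + (5 + a)*((a - 1*1) + a)) = 3 + (46 + a)*(a + (5 + a)*((a - 1) + a)) = 3 + (46 + a)*(a + (5 + a)*((-1 + a) + a)) = 3 + (46 + a)*(a + (5 + a)*(-1 + 2*a)) = 3 + (46 + a)*(a + (-1 + 2*a)*(5 + a)))
A(w) = 6 + 3*w
(-723 + d(64))/(A(-32) + K(61)) = (-723 + (⅑)*64)/((6 + 3*(-32)) + (-227 + 2*61³ + 102*61² + 455*61)) = (-723 + 64/9)/((6 - 96) + (-227 + 2*226981 + 102*3721 + 27755)) = -6443/(9*(-90 + (-227 + 453962 + 379542 + 27755))) = -6443/(9*(-90 + 861032)) = -6443/9/860942 = -6443/9*1/860942 = -6443/7748478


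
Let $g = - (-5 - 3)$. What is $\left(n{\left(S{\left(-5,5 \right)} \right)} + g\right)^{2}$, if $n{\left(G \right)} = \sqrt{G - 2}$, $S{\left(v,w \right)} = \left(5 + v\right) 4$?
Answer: $\left(8 + i \sqrt{2}\right)^{2} \approx 62.0 + 22.627 i$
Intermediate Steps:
$S{\left(v,w \right)} = 20 + 4 v$
$n{\left(G \right)} = \sqrt{-2 + G}$
$g = 8$ ($g = \left(-1\right) \left(-8\right) = 8$)
$\left(n{\left(S{\left(-5,5 \right)} \right)} + g\right)^{2} = \left(\sqrt{-2 + \left(20 + 4 \left(-5\right)\right)} + 8\right)^{2} = \left(\sqrt{-2 + \left(20 - 20\right)} + 8\right)^{2} = \left(\sqrt{-2 + 0} + 8\right)^{2} = \left(\sqrt{-2} + 8\right)^{2} = \left(i \sqrt{2} + 8\right)^{2} = \left(8 + i \sqrt{2}\right)^{2}$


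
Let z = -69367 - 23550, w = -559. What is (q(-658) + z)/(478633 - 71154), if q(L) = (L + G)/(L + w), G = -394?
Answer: -113078937/495901943 ≈ -0.22803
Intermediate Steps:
z = -92917
q(L) = (-394 + L)/(-559 + L) (q(L) = (L - 394)/(L - 559) = (-394 + L)/(-559 + L))
(q(-658) + z)/(478633 - 71154) = ((-394 - 658)/(-559 - 658) - 92917)/(478633 - 71154) = (-1052/(-1217) - 92917)/407479 = (-1/1217*(-1052) - 92917)*(1/407479) = (1052/1217 - 92917)*(1/407479) = -113078937/1217*1/407479 = -113078937/495901943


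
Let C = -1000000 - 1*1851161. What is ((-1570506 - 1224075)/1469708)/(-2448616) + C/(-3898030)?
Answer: 5130314018241944019/7014018752783333920 ≈ 0.73144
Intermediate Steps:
C = -2851161 (C = -1000000 - 1851161 = -2851161)
((-1570506 - 1224075)/1469708)/(-2448616) + C/(-3898030) = ((-1570506 - 1224075)/1469708)/(-2448616) - 2851161/(-3898030) = -2794581*1/1469708*(-1/2448616) - 2851161*(-1/3898030) = -2794581/1469708*(-1/2448616) + 2851161/3898030 = 2794581/3598750524128 + 2851161/3898030 = 5130314018241944019/7014018752783333920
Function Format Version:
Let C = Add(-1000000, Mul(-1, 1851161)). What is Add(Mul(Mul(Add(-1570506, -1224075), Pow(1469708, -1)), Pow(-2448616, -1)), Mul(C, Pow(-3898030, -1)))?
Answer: Rational(5130314018241944019, 7014018752783333920) ≈ 0.73144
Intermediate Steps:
C = -2851161 (C = Add(-1000000, -1851161) = -2851161)
Add(Mul(Mul(Add(-1570506, -1224075), Pow(1469708, -1)), Pow(-2448616, -1)), Mul(C, Pow(-3898030, -1))) = Add(Mul(Mul(Add(-1570506, -1224075), Pow(1469708, -1)), Pow(-2448616, -1)), Mul(-2851161, Pow(-3898030, -1))) = Add(Mul(Mul(-2794581, Rational(1, 1469708)), Rational(-1, 2448616)), Mul(-2851161, Rational(-1, 3898030))) = Add(Mul(Rational(-2794581, 1469708), Rational(-1, 2448616)), Rational(2851161, 3898030)) = Add(Rational(2794581, 3598750524128), Rational(2851161, 3898030)) = Rational(5130314018241944019, 7014018752783333920)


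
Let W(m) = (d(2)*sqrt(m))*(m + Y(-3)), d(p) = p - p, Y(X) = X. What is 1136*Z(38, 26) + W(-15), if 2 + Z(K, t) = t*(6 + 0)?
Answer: 174944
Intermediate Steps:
d(p) = 0
Z(K, t) = -2 + 6*t (Z(K, t) = -2 + t*(6 + 0) = -2 + t*6 = -2 + 6*t)
W(m) = 0 (W(m) = (0*sqrt(m))*(m - 3) = 0*(-3 + m) = 0)
1136*Z(38, 26) + W(-15) = 1136*(-2 + 6*26) + 0 = 1136*(-2 + 156) + 0 = 1136*154 + 0 = 174944 + 0 = 174944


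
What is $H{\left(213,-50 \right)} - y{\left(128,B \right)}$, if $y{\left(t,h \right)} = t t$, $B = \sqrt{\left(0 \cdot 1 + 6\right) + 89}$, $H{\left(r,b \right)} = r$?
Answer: $-16171$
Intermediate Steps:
$B = \sqrt{95}$ ($B = \sqrt{\left(0 + 6\right) + 89} = \sqrt{6 + 89} = \sqrt{95} \approx 9.7468$)
$y{\left(t,h \right)} = t^{2}$
$H{\left(213,-50 \right)} - y{\left(128,B \right)} = 213 - 128^{2} = 213 - 16384 = -16171$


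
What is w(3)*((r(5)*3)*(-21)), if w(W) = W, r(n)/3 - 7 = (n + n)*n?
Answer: -32319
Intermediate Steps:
r(n) = 21 + 6*n² (r(n) = 21 + 3*((n + n)*n) = 21 + 3*((2*n)*n) = 21 + 3*(2*n²) = 21 + 6*n²)
w(3)*((r(5)*3)*(-21)) = 3*(((21 + 6*5²)*3)*(-21)) = 3*(((21 + 6*25)*3)*(-21)) = 3*(((21 + 150)*3)*(-21)) = 3*((171*3)*(-21)) = 3*(513*(-21)) = 3*(-10773) = -32319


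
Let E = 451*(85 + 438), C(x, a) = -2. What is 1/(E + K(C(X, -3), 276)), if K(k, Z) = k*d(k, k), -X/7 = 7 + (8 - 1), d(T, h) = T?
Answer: 1/235877 ≈ 4.2395e-6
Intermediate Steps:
X = -98 (X = -7*(7 + (8 - 1)) = -7*(7 + 7) = -7*14 = -98)
K(k, Z) = k² (K(k, Z) = k*k = k²)
E = 235873 (E = 451*523 = 235873)
1/(E + K(C(X, -3), 276)) = 1/(235873 + (-2)²) = 1/(235873 + 4) = 1/235877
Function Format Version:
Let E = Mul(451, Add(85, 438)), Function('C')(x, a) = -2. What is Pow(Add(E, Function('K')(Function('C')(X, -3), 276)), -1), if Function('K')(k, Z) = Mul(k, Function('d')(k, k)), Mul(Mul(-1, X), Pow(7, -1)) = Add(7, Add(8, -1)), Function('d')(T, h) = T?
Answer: Rational(1, 235877) ≈ 4.2395e-6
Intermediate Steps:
X = -98 (X = Mul(-7, Add(7, Add(8, -1))) = Mul(-7, Add(7, 7)) = Mul(-7, 14) = -98)
Function('K')(k, Z) = Pow(k, 2) (Function('K')(k, Z) = Mul(k, k) = Pow(k, 2))
E = 235873 (E = Mul(451, 523) = 235873)
Pow(Add(E, Function('K')(Function('C')(X, -3), 276)), -1) = Pow(Add(235873, Pow(-2, 2)), -1) = Pow(Add(235873, 4), -1) = Pow(235877, -1) = Rational(1, 235877)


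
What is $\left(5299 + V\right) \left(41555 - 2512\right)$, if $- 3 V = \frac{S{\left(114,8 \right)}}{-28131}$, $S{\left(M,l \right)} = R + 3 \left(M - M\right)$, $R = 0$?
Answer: $206888857$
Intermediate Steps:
$S{\left(M,l \right)} = 0$ ($S{\left(M,l \right)} = 0 + 3 \left(M - M\right) = 0 + 3 \cdot 0 = 0 + 0 = 0$)
$V = 0$ ($V = - \frac{0 \frac{1}{-28131}}{3} = - \frac{0 \left(- \frac{1}{28131}\right)}{3} = \left(- \frac{1}{3}\right) 0 = 0$)
$\left(5299 + V\right) \left(41555 - 2512\right) = \left(5299 + 0\right) \left(41555 - 2512\right) = 5299 \cdot 39043 = 206888857$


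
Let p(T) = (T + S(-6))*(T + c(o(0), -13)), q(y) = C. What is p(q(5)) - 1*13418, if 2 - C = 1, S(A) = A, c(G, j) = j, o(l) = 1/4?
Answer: -13358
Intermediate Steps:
o(l) = ¼
C = 1 (C = 2 - 1*1 = 2 - 1 = 1)
q(y) = 1
p(T) = (-13 + T)*(-6 + T) (p(T) = (T - 6)*(T - 13) = (-6 + T)*(-13 + T) = (-13 + T)*(-6 + T))
p(q(5)) - 1*13418 = (78 + 1² - 19*1) - 1*13418 = (78 + 1 - 19) - 13418 = 60 - 13418 = -13358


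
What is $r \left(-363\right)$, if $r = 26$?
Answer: $-9438$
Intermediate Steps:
$r \left(-363\right) = 26 \left(-363\right) = -9438$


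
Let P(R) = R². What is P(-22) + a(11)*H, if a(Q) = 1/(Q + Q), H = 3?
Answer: 10651/22 ≈ 484.14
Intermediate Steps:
a(Q) = 1/(2*Q)
P(-22) + a(11)*H = (-22)² + ((½)/11)*3 = 484 + ((½)*(1/11))*3 = 484 + (1/22)*3 = 484 + 3/22 = 10651/22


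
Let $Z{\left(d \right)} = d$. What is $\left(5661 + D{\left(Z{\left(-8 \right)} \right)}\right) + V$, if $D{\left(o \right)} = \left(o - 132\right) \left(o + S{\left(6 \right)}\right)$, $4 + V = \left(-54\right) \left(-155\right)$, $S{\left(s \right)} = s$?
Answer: $14307$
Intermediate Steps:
$V = 8366$ ($V = -4 - -8370 = -4 + 8370 = 8366$)
$D{\left(o \right)} = \left(-132 + o\right) \left(6 + o\right)$ ($D{\left(o \right)} = \left(o - 132\right) \left(o + 6\right) = \left(-132 + o\right) \left(6 + o\right)$)
$\left(5661 + D{\left(Z{\left(-8 \right)} \right)}\right) + V = \left(5661 - \left(-216 - 64\right)\right) + 8366 = \left(5661 + \left(-792 + 64 + 1008\right)\right) + 8366 = \left(5661 + 280\right) + 8366 = 5941 + 8366 = 14307$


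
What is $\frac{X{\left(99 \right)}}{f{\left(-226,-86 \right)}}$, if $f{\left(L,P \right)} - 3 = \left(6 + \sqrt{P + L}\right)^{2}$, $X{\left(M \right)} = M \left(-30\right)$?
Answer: $\frac{990 i}{8 \sqrt{78} + 91 i} \approx 6.7875 + 5.2699 i$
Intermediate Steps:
$X{\left(M \right)} = - 30 M$
$f{\left(L,P \right)} = 3 + \left(6 + \sqrt{L + P}\right)^{2}$ ($f{\left(L,P \right)} = 3 + \left(6 + \sqrt{P + L}\right)^{2} = 3 + \left(6 + \sqrt{L + P}\right)^{2}$)
$\frac{X{\left(99 \right)}}{f{\left(-226,-86 \right)}} = \frac{\left(-30\right) 99}{3 + \left(6 + \sqrt{-226 - 86}\right)^{2}} = - \frac{2970}{3 + \left(6 + \sqrt{-312}\right)^{2}} = - \frac{2970}{3 + \left(6 + 2 i \sqrt{78}\right)^{2}}$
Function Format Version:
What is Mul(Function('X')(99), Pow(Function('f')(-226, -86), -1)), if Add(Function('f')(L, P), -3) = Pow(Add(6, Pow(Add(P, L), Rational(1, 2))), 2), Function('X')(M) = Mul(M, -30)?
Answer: Mul(990, I, Pow(Add(Mul(8, Pow(78, Rational(1, 2))), Mul(91, I)), -1)) ≈ Add(6.7875, Mul(5.2699, I))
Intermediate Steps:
Function('X')(M) = Mul(-30, M)
Function('f')(L, P) = Add(3, Pow(Add(6, Pow(Add(L, P), Rational(1, 2))), 2)) (Function('f')(L, P) = Add(3, Pow(Add(6, Pow(Add(P, L), Rational(1, 2))), 2)) = Add(3, Pow(Add(6, Pow(Add(L, P), Rational(1, 2))), 2)))
Mul(Function('X')(99), Pow(Function('f')(-226, -86), -1)) = Mul(Mul(-30, 99), Pow(Add(3, Pow(Add(6, Pow(Add(-226, -86), Rational(1, 2))), 2)), -1)) = Mul(-2970, Pow(Add(3, Pow(Add(6, Pow(-312, Rational(1, 2))), 2)), -1)) = Mul(-2970, Pow(Add(3, Pow(Add(6, Mul(2, I, Pow(78, Rational(1, 2)))), 2)), -1))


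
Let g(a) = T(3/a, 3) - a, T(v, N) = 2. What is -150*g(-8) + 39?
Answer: -1461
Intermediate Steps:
g(a) = 2 - a
-150*g(-8) + 39 = -150*(2 - 1*(-8)) + 39 = -150*(2 + 8) + 39 = -150*10 + 39 = -1500 + 39 = -1461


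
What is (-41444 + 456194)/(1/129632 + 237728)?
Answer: 7680696000/4402450871 ≈ 1.7446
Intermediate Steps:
(-41444 + 456194)/(1/129632 + 237728) = 414750/(1/129632 + 237728) = 414750/(30817156097/129632) = 414750*(129632/30817156097) = 7680696000/4402450871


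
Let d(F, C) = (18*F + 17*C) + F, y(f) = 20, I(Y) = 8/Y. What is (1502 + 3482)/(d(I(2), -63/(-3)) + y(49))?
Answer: 4984/453 ≈ 11.002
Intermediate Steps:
d(F, C) = 17*C + 19*F (d(F, C) = (17*C + 18*F) + F = 17*C + 19*F)
(1502 + 3482)/(d(I(2), -63/(-3)) + y(49)) = (1502 + 3482)/((17*(-63/(-3)) + 19*(8/2)) + 20) = 4984/((17*(-63*(-1/3)) + 19*(8*(1/2))) + 20) = 4984/((17*21 + 19*4) + 20) = 4984/((357 + 76) + 20) = 4984/(433 + 20) = 4984/453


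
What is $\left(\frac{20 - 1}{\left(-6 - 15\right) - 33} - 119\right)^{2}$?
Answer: $\frac{41538025}{2916} \approx 14245.0$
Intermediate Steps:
$\left(\frac{20 - 1}{\left(-6 - 15\right) - 33} - 119\right)^{2} = \left(\frac{19}{\left(-6 - 15\right) - 33} - 119\right)^{2} = \left(\frac{19}{-21 - 33} - 119\right)^{2} = \left(\frac{19}{-54} - 119\right)^{2} = \left(19 \left(- \frac{1}{54}\right) - 119\right)^{2} = \left(- \frac{19}{54} - 119\right)^{2} = \left(- \frac{6445}{54}\right)^{2} = \frac{41538025}{2916}$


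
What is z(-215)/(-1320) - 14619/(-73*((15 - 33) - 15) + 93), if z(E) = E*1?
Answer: -208435/36696 ≈ -5.6800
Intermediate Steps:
z(E) = E
z(-215)/(-1320) - 14619/(-73*((15 - 33) - 15) + 93) = -215/(-1320) - 14619/(-73*((15 - 33) - 15) + 93) = -215*(-1/1320) - 14619/(-73*(-18 - 15) + 93) = 43/264 - 14619/(-73*(-33) + 93) = 43/264 - 14619/(2409 + 93) = 43/264 - 14619/2502 = 43/264 - 14619*1/2502 = 43/264 - 4873/834 = -208435/36696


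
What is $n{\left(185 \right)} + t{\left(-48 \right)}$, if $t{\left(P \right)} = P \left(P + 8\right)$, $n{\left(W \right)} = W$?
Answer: $2105$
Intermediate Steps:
$t{\left(P \right)} = P \left(8 + P\right)$
$n{\left(185 \right)} + t{\left(-48 \right)} = 185 - 48 \left(8 - 48\right) = 185 - -1920 = 185 + 1920 = 2105$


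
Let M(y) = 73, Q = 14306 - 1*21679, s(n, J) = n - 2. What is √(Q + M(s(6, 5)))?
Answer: 10*I*√73 ≈ 85.44*I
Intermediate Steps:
s(n, J) = -2 + n
Q = -7373 (Q = 14306 - 21679 = -7373)
√(Q + M(s(6, 5))) = √(-7373 + 73) = √(-7300) = 10*I*√73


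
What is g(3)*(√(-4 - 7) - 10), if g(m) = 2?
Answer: -20 + 2*I*√11 ≈ -20.0 + 6.6332*I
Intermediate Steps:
g(3)*(√(-4 - 7) - 10) = 2*(√(-4 - 7) - 10) = 2*(√(-11) - 10) = 2*(I*√11 - 10) = 2*(-10 + I*√11) = -20 + 2*I*√11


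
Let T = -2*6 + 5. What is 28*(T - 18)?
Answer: -700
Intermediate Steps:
T = -7 (T = -12 + 5 = -7)
28*(T - 18) = 28*(-7 - 18) = 28*(-25) = -700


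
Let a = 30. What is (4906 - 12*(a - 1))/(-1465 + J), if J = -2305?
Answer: -2279/1885 ≈ -1.2090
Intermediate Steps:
(4906 - 12*(a - 1))/(-1465 + J) = (4906 - 12*(30 - 1))/(-1465 - 2305) = (4906 - 12*29)/(-3770) = (4906 - 348)*(-1/3770) = 4558*(-1/3770) = -2279/1885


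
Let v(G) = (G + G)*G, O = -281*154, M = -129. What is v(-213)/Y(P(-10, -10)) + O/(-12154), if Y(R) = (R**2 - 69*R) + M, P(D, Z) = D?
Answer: 565716883/4016897 ≈ 140.83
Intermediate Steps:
Y(R) = -129 + R**2 - 69*R (Y(R) = (R**2 - 69*R) - 129 = -129 + R**2 - 69*R)
O = -43274
v(G) = 2*G**2 (v(G) = (2*G)*G = 2*G**2)
v(-213)/Y(P(-10, -10)) + O/(-12154) = (2*(-213)**2)/(-129 + (-10)**2 - 69*(-10)) - 43274/(-12154) = (2*45369)/(-129 + 100 + 690) - 43274*(-1/12154) = 90738/661 + 21637/6077 = 565716883/4016897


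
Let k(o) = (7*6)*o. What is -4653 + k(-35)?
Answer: -6123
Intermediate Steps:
k(o) = 42*o
-4653 + k(-35) = -4653 + 42*(-35) = -4653 - 1470 = -6123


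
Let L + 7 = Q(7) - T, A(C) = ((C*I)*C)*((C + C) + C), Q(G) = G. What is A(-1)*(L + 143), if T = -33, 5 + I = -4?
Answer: 4752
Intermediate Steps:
I = -9 (I = -5 - 4 = -9)
A(C) = -27*C³ (A(C) = ((C*(-9))*C)*((C + C) + C) = ((-9*C)*C)*(2*C + C) = (-9*C²)*(3*C) = -27*C³)
L = 33 (L = -7 + (7 - 1*(-33)) = -7 + (7 + 33) = -7 + 40 = 33)
A(-1)*(L + 143) = (-27*(-1)³)*(33 + 143) = -27*(-1)*176 = 27*176 = 4752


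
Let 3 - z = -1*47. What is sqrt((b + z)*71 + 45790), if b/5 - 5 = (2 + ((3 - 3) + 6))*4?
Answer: 35*sqrt(51) ≈ 249.95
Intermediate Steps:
z = 50 (z = 3 - (-1)*47 = 3 - 1*(-47) = 3 + 47 = 50)
b = 185 (b = 25 + 5*((2 + ((3 - 3) + 6))*4) = 25 + 5*((2 + (0 + 6))*4) = 25 + 5*((2 + 6)*4) = 25 + 5*(8*4) = 25 + 5*32 = 25 + 160 = 185)
sqrt((b + z)*71 + 45790) = sqrt((185 + 50)*71 + 45790) = sqrt(235*71 + 45790) = sqrt(16685 + 45790) = sqrt(62475) = 35*sqrt(51)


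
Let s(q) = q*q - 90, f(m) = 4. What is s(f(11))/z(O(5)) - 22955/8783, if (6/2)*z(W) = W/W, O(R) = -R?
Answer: -1972781/8783 ≈ -224.61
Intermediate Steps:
z(W) = ⅓ (z(W) = (W/W)/3 = (⅓)*1 = ⅓)
s(q) = -90 + q² (s(q) = q² - 90 = -90 + q²)
s(f(11))/z(O(5)) - 22955/8783 = (-90 + 4²)/(⅓) - 22955/8783 = (-90 + 16)*3 - 22955*1/8783 = -74*3 - 22955/8783 = -222 - 22955/8783 = -1972781/8783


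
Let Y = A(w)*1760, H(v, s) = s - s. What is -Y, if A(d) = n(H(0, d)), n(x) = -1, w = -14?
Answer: 1760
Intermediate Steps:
H(v, s) = 0
A(d) = -1
Y = -1760 (Y = -1*1760 = -1760)
-Y = -1*(-1760) = 1760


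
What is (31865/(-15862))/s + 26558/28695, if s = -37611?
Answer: 5281678969577/5706342048330 ≈ 0.92558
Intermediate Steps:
(31865/(-15862))/s + 26558/28695 = (31865/(-15862))/(-37611) + 26558/28695 = (31865*(-1/15862))*(-1/37611) + 26558*(1/28695) = -31865/15862*(-1/37611) + 26558/28695 = 31865/596585682 + 26558/28695 = 5281678969577/5706342048330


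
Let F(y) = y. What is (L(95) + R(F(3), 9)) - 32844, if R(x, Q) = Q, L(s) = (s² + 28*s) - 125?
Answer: -21275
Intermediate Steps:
L(s) = -125 + s² + 28*s
(L(95) + R(F(3), 9)) - 32844 = ((-125 + 95² + 28*95) + 9) - 32844 = ((-125 + 9025 + 2660) + 9) - 32844 = (11560 + 9) - 32844 = 11569 - 32844 = -21275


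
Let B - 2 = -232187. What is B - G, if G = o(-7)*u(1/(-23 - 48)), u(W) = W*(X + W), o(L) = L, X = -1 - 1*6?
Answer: -1170441099/5041 ≈ -2.3218e+5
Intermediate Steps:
B = -232185 (B = 2 - 232187 = -232185)
X = -7 (X = -1 - 6 = -7)
u(W) = W*(-7 + W)
G = -3486/5041 (G = -7*(-7 + 1/(-23 - 48))/(-23 - 48) = -7*(-7 + 1/(-71))/(-71) = -(-7)*(-7 - 1/71)/71 = -(-7)*(-498)/(71*71) = -7*498/5041 = -3486/5041 ≈ -0.69153)
B - G = -232185 - 1*(-3486/5041) = -232185 + 3486/5041 = -1170441099/5041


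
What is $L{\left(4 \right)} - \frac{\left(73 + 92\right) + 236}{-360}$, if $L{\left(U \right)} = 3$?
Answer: $\frac{1481}{360} \approx 4.1139$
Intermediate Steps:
$L{\left(4 \right)} - \frac{\left(73 + 92\right) + 236}{-360} = 3 - \frac{\left(73 + 92\right) + 236}{-360} = 3 - \left(165 + 236\right) \left(- \frac{1}{360}\right) = 3 - 401 \left(- \frac{1}{360}\right) = 3 - - \frac{401}{360} = 3 + \frac{401}{360} = \frac{1481}{360}$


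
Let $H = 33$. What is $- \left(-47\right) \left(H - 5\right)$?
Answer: $1316$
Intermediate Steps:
$- \left(-47\right) \left(H - 5\right) = - \left(-47\right) \left(33 - 5\right) = - \left(-47\right) 28 = \left(-1\right) \left(-1316\right) = 1316$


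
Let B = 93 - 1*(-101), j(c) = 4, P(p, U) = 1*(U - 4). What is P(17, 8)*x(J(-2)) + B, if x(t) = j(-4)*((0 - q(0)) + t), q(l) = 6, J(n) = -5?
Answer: 18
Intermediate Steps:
P(p, U) = -4 + U (P(p, U) = 1*(-4 + U) = -4 + U)
B = 194 (B = 93 + 101 = 194)
x(t) = -24 + 4*t (x(t) = 4*((0 - 1*6) + t) = 4*((0 - 6) + t) = 4*(-6 + t) = -24 + 4*t)
P(17, 8)*x(J(-2)) + B = (-4 + 8)*(-24 + 4*(-5)) + 194 = 4*(-24 - 20) + 194 = 4*(-44) + 194 = -176 + 194 = 18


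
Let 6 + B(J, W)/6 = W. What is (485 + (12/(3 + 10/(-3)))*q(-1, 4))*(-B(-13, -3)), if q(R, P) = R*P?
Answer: 33966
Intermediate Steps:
B(J, W) = -36 + 6*W
q(R, P) = P*R
(485 + (12/(3 + 10/(-3)))*q(-1, 4))*(-B(-13, -3)) = (485 + (12/(3 + 10/(-3)))*(4*(-1)))*(-(-36 + 6*(-3))) = (485 + (12/(3 + 10*(-⅓)))*(-4))*(-(-36 - 18)) = (485 + (12/(3 - 10/3))*(-4))*(-1*(-54)) = (485 + (12/(-⅓))*(-4))*54 = (485 - 3*12*(-4))*54 = (485 - 36*(-4))*54 = (485 + 144)*54 = 629*54 = 33966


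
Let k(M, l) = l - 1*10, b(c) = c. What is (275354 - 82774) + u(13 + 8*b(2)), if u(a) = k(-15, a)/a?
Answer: 5584839/29 ≈ 1.9258e+5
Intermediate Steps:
k(M, l) = -10 + l (k(M, l) = l - 10 = -10 + l)
u(a) = (-10 + a)/a
(275354 - 82774) + u(13 + 8*b(2)) = (275354 - 82774) + (-10 + (13 + 8*2))/(13 + 8*2) = 192580 + (-10 + (13 + 16))/(13 + 16) = 192580 + (-10 + 29)/29 = 192580 + (1/29)*19 = 192580 + 19/29 = 5584839/29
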